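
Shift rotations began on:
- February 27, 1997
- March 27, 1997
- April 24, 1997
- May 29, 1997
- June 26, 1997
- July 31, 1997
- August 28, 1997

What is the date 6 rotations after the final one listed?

February 26, 1998

Every date is a Thursday; gaps 28, 28, 35, 28, 35, 28 days.
Each is the last Thursday of its month (at least one falls on the 29th or later, ruling out '4th Thursday').
Last Thursday of September 1997: September 25, 1997.
Last Thursday of October 1997: October 30, 1997.
November 1997 ends with Thursday November 27, 1997.
December 1997 ends with Thursday December 25, 1997.
Last Thursday of January 1998: January 29, 1998.
February 1998 ends with Thursday February 26, 1998.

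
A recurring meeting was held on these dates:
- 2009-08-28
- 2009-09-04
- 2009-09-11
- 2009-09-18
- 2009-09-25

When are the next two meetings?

2009-10-02, 2009-10-09

Gaps between consecutive events: 7, 7, 7, 7 days — a constant 7-day interval.
2009-09-25 + 7 days = 2009-10-02.
2009-10-02 + 7 days = 2009-10-09.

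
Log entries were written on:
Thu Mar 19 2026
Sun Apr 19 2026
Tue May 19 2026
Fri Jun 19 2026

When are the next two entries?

Sun Jul 19 2026, Wed Aug 19 2026

Gaps: 31, 30, 31 days — not constant. Every event is on the 19th of the month.
Pattern: the 19th of each month.
Next: July 2026 → Sun Jul 19 2026.
Next: August 2026 → Wed Aug 19 2026.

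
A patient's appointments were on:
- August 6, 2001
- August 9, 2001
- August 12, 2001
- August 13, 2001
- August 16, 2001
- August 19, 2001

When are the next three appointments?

The gap pattern 3, 3, 1, 3, 3 repeats every 3 events.
These are the Mondays, Thursdays and Sundays of each week.
Next Monday: August 20, 2001.
Next Thursday: August 23, 2001.
The following Sunday is August 26, 2001.

August 20, 2001; August 23, 2001; August 26, 2001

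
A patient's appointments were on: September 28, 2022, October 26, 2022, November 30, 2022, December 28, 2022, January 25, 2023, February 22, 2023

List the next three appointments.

March 29, 2023; April 26, 2023; May 31, 2023

All Wednesdays; the gaps (28, 35, 28, 28, 28) vary with month length.
This is the last Wednesday of each month.
March 2023 ends with Wednesday March 29, 2023.
Last Wednesday of April 2023: April 26, 2023.
May 2023 ends with Wednesday May 31, 2023.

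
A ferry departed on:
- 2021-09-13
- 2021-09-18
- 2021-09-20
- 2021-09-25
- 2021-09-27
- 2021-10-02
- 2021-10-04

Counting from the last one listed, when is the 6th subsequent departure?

The gap pattern 5, 2, 5, 2, 5, 2 repeats every 2 events.
These are the Mondays and Saturdays of each week.
The following Saturday is 2021-10-09.
The following Monday is 2021-10-11.
The following Saturday is 2021-10-16.
Next Monday: 2021-10-18.
The following Saturday is 2021-10-23.
Next Monday: 2021-10-25.

2021-10-25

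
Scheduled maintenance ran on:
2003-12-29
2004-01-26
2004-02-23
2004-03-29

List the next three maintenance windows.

2004-04-26, 2004-05-31, 2004-06-28

Every date is a Monday; gaps 28, 28, 35 days.
Each is the last Monday of its month (at least one falls on the 29th or later, ruling out '4th Monday').
April 2004 ends with Monday 2004-04-26.
Last Monday of May 2004: 2004-05-31.
June 2004 ends with Monday 2004-06-28.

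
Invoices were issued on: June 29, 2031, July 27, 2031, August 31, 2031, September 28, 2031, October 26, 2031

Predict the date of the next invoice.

November 30, 2031

Every date is a Sunday; gaps 28, 35, 28, 28 days.
Each is the last Sunday of its month (at least one falls on the 29th or later, ruling out '4th Sunday').
Last Sunday of November 2031: November 30, 2031.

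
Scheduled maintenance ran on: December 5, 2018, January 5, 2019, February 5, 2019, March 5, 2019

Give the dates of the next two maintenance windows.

The day-of-month is always 5 (31, 31, 28 days between events).
So this recurs on the 5th of each month.
April 2019: April 5, 2019.
Next: May 2019 → May 5, 2019.

April 5, 2019; May 5, 2019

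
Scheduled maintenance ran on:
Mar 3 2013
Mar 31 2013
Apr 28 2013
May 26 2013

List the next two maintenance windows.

Jun 23 2013, Jul 21 2013

The spacing is 28, 28, 28 days — always 28 days.
May 26 2013 + 28 days = Jun 23 2013.
Jun 23 2013 + 28 days = Jul 21 2013.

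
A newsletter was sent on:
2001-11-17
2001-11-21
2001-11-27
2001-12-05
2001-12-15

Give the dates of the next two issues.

2001-12-27, 2002-01-10

Intervals are 4, 6, 8, 10 days — an arithmetic progression with common difference 2.
Next gap: 12 days. 2001-12-15 + 12 days = 2001-12-27.
Next gap: 14 days. 2001-12-27 + 14 days = 2002-01-10.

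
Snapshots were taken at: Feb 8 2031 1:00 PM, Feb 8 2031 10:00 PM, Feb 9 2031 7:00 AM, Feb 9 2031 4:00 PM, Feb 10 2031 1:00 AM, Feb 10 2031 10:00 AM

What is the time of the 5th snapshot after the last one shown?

Feb 12 2031 7:00 AM

Gaps: 9, 9, 9, 9, 9 hours — each event is 9 hours after the previous one.
Feb 10 2031 10:00 AM + 9 h = Feb 10 2031 7:00 PM.
Feb 10 2031 7:00 PM + 9 h = Feb 11 2031 4:00 AM.
Feb 11 2031 4:00 AM + 9 h = Feb 11 2031 1:00 PM.
Feb 11 2031 1:00 PM + 9 h = Feb 11 2031 10:00 PM.
Feb 11 2031 10:00 PM + 9 h = Feb 12 2031 7:00 AM.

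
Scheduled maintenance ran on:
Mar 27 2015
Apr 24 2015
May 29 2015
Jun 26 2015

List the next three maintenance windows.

Jul 31 2015, Aug 28 2015, Sep 25 2015

All Fridays; the gaps (28, 35, 28) vary with month length.
This is the last Friday of each month.
Last Friday of July 2015: Jul 31 2015.
Last Friday of August 2015: Aug 28 2015.
September 2015 ends with Friday Sep 25 2015.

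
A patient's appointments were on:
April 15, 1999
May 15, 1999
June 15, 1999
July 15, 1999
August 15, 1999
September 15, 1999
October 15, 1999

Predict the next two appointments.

November 15, 1999; December 15, 1999

Gaps: 30, 31, 30, 31, 31, 30 days — not constant. Every event is on the 15th of the month.
Pattern: the 15th of each month.
Next: November 1999 → November 15, 1999.
Next: December 1999 → December 15, 1999.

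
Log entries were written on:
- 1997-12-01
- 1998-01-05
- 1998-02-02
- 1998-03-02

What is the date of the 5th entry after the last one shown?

1998-08-03

These are Mondays at 28- or 35-day spacing (35, 28, 28).
The pattern: 1st Monday of the month.
1st Monday of April 1998: 1998-04-06.
May 1998 — 1st Monday is 1998-05-04.
June 1998 — 1st Monday is 1998-06-01.
July 1998 — 1st Monday is 1998-07-06.
August 1998 — 1st Monday is 1998-08-03.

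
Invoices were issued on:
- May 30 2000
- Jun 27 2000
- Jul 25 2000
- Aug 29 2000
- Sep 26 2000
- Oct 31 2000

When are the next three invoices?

Every date is a Tuesday; gaps 28, 28, 35, 28, 35 days.
Each is the last Tuesday of its month (at least one falls on the 29th or later, ruling out '4th Tuesday').
Last Tuesday of November 2000: Nov 28 2000.
Last Tuesday of December 2000: Dec 26 2000.
Last Tuesday of January 2001: Jan 30 2001.

Nov 28 2000, Dec 26 2000, Jan 30 2001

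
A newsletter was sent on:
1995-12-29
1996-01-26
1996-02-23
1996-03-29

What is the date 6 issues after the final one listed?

Every date is a Friday; gaps 28, 28, 35 days.
Each is the last Friday of its month (at least one falls on the 29th or later, ruling out '4th Friday').
April 1996 ends with Friday 1996-04-26.
Last Friday of May 1996: 1996-05-31.
June 1996 ends with Friday 1996-06-28.
Last Friday of July 1996: 1996-07-26.
Last Friday of August 1996: 1996-08-30.
September 1996 ends with Friday 1996-09-27.

1996-09-27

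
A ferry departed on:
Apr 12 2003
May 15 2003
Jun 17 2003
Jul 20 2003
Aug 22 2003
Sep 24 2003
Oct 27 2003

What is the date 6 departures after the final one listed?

May 12 2004

Every event comes 33 days after the last (33, 33, 33, 33, 33, 33).
Oct 27 2003 + 33 days = Nov 29 2003.
Nov 29 2003 + 33 days = Jan 1 2004.
Jan 1 2004 + 33 days = Feb 3 2004.
Feb 3 2004 + 33 days = Mar 7 2004.
Mar 7 2004 + 33 days = Apr 9 2004.
Apr 9 2004 + 33 days = May 12 2004.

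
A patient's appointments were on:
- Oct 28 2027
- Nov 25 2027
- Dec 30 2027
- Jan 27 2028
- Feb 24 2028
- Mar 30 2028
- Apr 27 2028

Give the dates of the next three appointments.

May 25 2028, Jun 29 2028, Jul 27 2028

These are Thursdays with 28, 35, 28, 28, 35, 28-day gaps.
Each is the final Thursday of its month — Dec 30 2027 is past the 28th, so '4th Thursday' doesn't fit.
Last Thursday of May 2028: May 25 2028.
June 2028 ends with Thursday Jun 29 2028.
July 2028 ends with Thursday Jul 27 2028.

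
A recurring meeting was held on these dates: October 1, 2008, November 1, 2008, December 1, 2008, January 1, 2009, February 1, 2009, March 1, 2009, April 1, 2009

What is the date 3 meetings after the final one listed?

July 1, 2009

The day-of-month is always 1 (31, 30, 31, 31, 28, 31 days between events).
So this recurs on the 1st of each month.
Next: May 2009 → May 1, 2009.
Next: June 2009 → June 1, 2009.
Next: July 2009 → July 1, 2009.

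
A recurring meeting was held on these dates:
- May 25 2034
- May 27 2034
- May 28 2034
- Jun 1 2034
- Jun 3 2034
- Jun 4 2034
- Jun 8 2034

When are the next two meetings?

Jun 10 2034, Jun 11 2034

The gap pattern 2, 1, 4, 2, 1, 4 repeats every 3 events.
These are the Thursdays, Saturdays and Sundays of each week.
Next Saturday: Jun 10 2034.
The following Sunday is Jun 11 2034.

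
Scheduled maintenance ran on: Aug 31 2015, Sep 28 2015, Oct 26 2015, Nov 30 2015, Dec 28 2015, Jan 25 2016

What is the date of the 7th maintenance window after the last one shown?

Aug 29 2016

These are Mondays with 28, 28, 35, 28, 28-day gaps.
Each is the final Monday of its month — Aug 31 2015 is past the 28th, so '4th Monday' doesn't fit.
February 2016 ends with Monday Feb 29 2016.
Last Monday of March 2016: Mar 28 2016.
Last Monday of April 2016: Apr 25 2016.
May 2016 ends with Monday May 30 2016.
Last Monday of June 2016: Jun 27 2016.
Last Monday of July 2016: Jul 25 2016.
August 2016 ends with Monday Aug 29 2016.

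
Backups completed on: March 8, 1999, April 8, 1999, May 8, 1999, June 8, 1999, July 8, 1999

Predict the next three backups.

August 8, 1999; September 8, 1999; October 8, 1999

The day-of-month is always 8 (31, 30, 31, 30 days between events).
So this recurs on the 8th of each month.
August 1999: August 8, 1999.
Next: September 1999 → September 8, 1999.
Next: October 1999 → October 8, 1999.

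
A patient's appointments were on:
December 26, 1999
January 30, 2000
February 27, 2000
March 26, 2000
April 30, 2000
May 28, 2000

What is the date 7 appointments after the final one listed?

December 31, 2000

All Sundays; the gaps (35, 28, 28, 35, 28) vary with month length.
This is the last Sunday of each month.
June 2000 ends with Sunday June 25, 2000.
Last Sunday of July 2000: July 30, 2000.
Last Sunday of August 2000: August 27, 2000.
Last Sunday of September 2000: September 24, 2000.
Last Sunday of October 2000: October 29, 2000.
Last Sunday of November 2000: November 26, 2000.
Last Sunday of December 2000: December 31, 2000.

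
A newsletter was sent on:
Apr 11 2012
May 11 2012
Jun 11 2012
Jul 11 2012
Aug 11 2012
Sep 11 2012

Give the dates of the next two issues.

Gaps: 30, 31, 30, 31, 31 days — not constant. Every event is on the 11th of the month.
Pattern: the 11th of each month.
Next: October 2012 → Oct 11 2012.
Next: November 2012 → Nov 11 2012.

Oct 11 2012, Nov 11 2012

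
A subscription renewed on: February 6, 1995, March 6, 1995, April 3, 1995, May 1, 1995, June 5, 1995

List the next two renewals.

Gaps: 28, 28, 28, 35 days — a mix of 28 and 35. Every date is a Monday.
Each is the 1st Monday of its month.
July 1995 — 1st Monday is July 3, 1995.
1st Monday of August 1995: August 7, 1995.

July 3, 1995; August 7, 1995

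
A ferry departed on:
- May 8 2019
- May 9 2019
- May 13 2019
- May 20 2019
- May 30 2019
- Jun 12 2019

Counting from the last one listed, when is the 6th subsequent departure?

Oct 31 2019

Gaps: 1, 4, 7, 10, 13 days — each gap is 3 larger than the previous one.
Next gap: 16 days. Jun 12 2019 + 16 days = Jun 28 2019.
Next gap: 19 days. Jun 28 2019 + 19 days = Jul 17 2019.
Next gap: 22 days. Jul 17 2019 + 22 days = Aug 8 2019.
Next gap: 25 days. Aug 8 2019 + 25 days = Sep 2 2019.
Next gap: 28 days. Sep 2 2019 + 28 days = Sep 30 2019.
Next gap: 31 days. Sep 30 2019 + 31 days = Oct 31 2019.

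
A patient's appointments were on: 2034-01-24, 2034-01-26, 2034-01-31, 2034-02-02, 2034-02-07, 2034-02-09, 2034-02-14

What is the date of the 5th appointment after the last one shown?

2034-03-02

Every event lands on a Tuesday or Thursday (gaps cycle 2, 5, 2, 5, 2, 5).
So the schedule is: every Tuesday and Thursday.
Next Thursday: 2034-02-16.
Next Tuesday: 2034-02-21.
Next Thursday: 2034-02-23.
Next Tuesday: 2034-02-28.
The following Thursday is 2034-03-02.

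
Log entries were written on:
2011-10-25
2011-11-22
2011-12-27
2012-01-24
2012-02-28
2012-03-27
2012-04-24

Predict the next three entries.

2012-05-22, 2012-06-26, 2012-07-24

All dates are Tuesdays, 28, 35, 28, 35, 28, 28 days apart.
Specifically, the 4th Tuesday of each month.
4th Tuesday of May 2012: 2012-05-22.
4th Tuesday of June 2012: 2012-06-26.
July 2012 — 4th Tuesday is 2012-07-24.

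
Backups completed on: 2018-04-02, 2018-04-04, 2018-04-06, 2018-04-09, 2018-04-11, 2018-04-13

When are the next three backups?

2018-04-16, 2018-04-18, 2018-04-20

Every event lands on a Monday or Wednesday or Friday (gaps cycle 2, 2, 3, 2, 2).
So the schedule is: every Monday, Wednesday and Friday.
Next Monday: 2018-04-16.
The following Wednesday is 2018-04-18.
The following Friday is 2018-04-20.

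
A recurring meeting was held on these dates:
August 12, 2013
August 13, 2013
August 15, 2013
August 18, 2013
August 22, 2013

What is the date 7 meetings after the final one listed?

The spacing grows by 1 each time: 1, 2, 3, 4 days.
Next gap: 5 days. August 22, 2013 + 5 days = August 27, 2013.
Next gap: 6 days. August 27, 2013 + 6 days = September 2, 2013.
Next gap: 7 days. September 2, 2013 + 7 days = September 9, 2013.
Next gap: 8 days. September 9, 2013 + 8 days = September 17, 2013.
Next gap: 9 days. September 17, 2013 + 9 days = September 26, 2013.
Next gap: 10 days. September 26, 2013 + 10 days = October 6, 2013.
Next gap: 11 days. October 6, 2013 + 11 days = October 17, 2013.

October 17, 2013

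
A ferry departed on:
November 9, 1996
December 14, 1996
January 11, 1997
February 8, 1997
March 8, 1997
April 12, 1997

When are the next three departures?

These are Saturdays at 28- or 35-day spacing (35, 28, 28, 28, 35).
The pattern: 2nd Saturday of the month.
May 1997 — 2nd Saturday is May 10, 1997.
June 1997 — 2nd Saturday is June 14, 1997.
2nd Saturday of July 1997: July 12, 1997.

May 10, 1997; June 14, 1997; July 12, 1997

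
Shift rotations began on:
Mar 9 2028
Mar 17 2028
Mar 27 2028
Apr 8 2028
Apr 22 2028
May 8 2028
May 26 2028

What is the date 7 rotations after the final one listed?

Nov 24 2028

The spacing grows by 2 each time: 8, 10, 12, 14, 16, 18 days.
Next gap: 20 days. May 26 2028 + 20 days = Jun 15 2028.
Next gap: 22 days. Jun 15 2028 + 22 days = Jul 7 2028.
Next gap: 24 days. Jul 7 2028 + 24 days = Jul 31 2028.
Next gap: 26 days. Jul 31 2028 + 26 days = Aug 26 2028.
Next gap: 28 days. Aug 26 2028 + 28 days = Sep 23 2028.
Next gap: 30 days. Sep 23 2028 + 30 days = Oct 23 2028.
Next gap: 32 days. Oct 23 2028 + 32 days = Nov 24 2028.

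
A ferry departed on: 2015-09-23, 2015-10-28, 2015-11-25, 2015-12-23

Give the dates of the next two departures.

2016-01-27, 2016-02-24

Gaps: 35, 28, 28 days — a mix of 28 and 35. Every date is a Wednesday.
Each is the 4th Wednesday of its month.
4th Wednesday of January 2016: 2016-01-27.
February 2016 — 4th Wednesday is 2016-02-24.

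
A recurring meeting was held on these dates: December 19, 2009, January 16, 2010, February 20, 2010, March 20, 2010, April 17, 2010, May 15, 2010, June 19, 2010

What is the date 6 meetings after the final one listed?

December 18, 2010

Gaps: 28, 35, 28, 28, 28, 35 days — a mix of 28 and 35. Every date is a Saturday.
Each is the 3rd Saturday of its month.
3rd Saturday of July 2010: July 17, 2010.
3rd Saturday of August 2010: August 21, 2010.
3rd Saturday of September 2010: September 18, 2010.
3rd Saturday of October 2010: October 16, 2010.
November 2010 — 3rd Saturday is November 20, 2010.
December 2010 — 3rd Saturday is December 18, 2010.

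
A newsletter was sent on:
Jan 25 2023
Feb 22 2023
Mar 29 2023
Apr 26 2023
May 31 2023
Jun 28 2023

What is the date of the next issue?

Jul 26 2023

All Wednesdays; the gaps (28, 35, 28, 35, 28) vary with month length.
This is the last Wednesday of each month.
Last Wednesday of July 2023: Jul 26 2023.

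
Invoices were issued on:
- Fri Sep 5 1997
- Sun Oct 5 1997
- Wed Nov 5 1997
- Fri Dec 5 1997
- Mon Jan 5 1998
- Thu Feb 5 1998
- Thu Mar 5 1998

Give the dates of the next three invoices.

Sun Apr 5 1998, Tue May 5 1998, Fri Jun 5 1998

Each date is the 5th; the gaps (30, 31, 30, 31, 31, 28) track the month lengths.
The rule is the 5th of each month.
Next: April 1998 → Sun Apr 5 1998.
Next: May 1998 → Tue May 5 1998.
Next: June 1998 → Fri Jun 5 1998.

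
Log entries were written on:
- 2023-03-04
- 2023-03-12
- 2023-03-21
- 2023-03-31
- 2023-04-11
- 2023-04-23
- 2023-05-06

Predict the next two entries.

2023-05-20, 2023-06-04

The spacing grows by 1 each time: 8, 9, 10, 11, 12, 13 days.
Next gap: 14 days. 2023-05-06 + 14 days = 2023-05-20.
Next gap: 15 days. 2023-05-20 + 15 days = 2023-06-04.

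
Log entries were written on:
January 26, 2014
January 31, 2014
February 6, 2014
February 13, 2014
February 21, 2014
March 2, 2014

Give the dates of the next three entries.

March 12, 2014; March 23, 2014; April 4, 2014

The spacing grows by 1 each time: 5, 6, 7, 8, 9 days.
Next gap: 10 days. March 2, 2014 + 10 days = March 12, 2014.
Next gap: 11 days. March 12, 2014 + 11 days = March 23, 2014.
Next gap: 12 days. March 23, 2014 + 12 days = April 4, 2014.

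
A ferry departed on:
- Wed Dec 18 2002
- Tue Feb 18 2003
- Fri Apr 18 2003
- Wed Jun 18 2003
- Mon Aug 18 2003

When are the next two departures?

The day-of-month is always 18 (62, 59, 61, 61 days between events).
So this recurs on the 18th of every 2 months.
October 2003: Sat Oct 18 2003.
December 2003: Thu Dec 18 2003.

Sat Oct 18 2003, Thu Dec 18 2003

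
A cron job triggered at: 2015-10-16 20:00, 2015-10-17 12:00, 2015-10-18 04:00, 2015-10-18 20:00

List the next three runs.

Gaps: 16, 16, 16 hours — each event is 16 hours after the previous one.
2015-10-18 20:00 + 16 h = 2015-10-19 12:00.
2015-10-19 12:00 + 16 h = 2015-10-20 04:00.
2015-10-20 04:00 + 16 h = 2015-10-20 20:00.

2015-10-19 12:00, 2015-10-20 04:00, 2015-10-20 20:00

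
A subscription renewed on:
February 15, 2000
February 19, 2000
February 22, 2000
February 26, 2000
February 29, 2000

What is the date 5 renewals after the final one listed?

Every event lands on a Tuesday or Saturday (gaps cycle 4, 3, 4, 3).
So the schedule is: every Tuesday and Saturday.
The following Saturday is March 4, 2000.
The following Tuesday is March 7, 2000.
Next Saturday: March 11, 2000.
The following Tuesday is March 14, 2000.
The following Saturday is March 18, 2000.

March 18, 2000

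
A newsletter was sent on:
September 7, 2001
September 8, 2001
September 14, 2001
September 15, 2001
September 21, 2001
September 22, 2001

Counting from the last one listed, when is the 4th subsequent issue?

Every event lands on a Friday or Saturday (gaps cycle 1, 6, 1, 6, 1).
So the schedule is: every Friday and Saturday.
The following Friday is September 28, 2001.
Next Saturday: September 29, 2001.
The following Friday is October 5, 2001.
The following Saturday is October 6, 2001.

October 6, 2001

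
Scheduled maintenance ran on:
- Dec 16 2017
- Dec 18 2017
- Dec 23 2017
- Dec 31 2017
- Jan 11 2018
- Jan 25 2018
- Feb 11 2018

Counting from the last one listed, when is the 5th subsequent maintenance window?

The spacing grows by 3 each time: 2, 5, 8, 11, 14, 17 days.
Next gap: 20 days. Feb 11 2018 + 20 days = Mar 3 2018.
Next gap: 23 days. Mar 3 2018 + 23 days = Mar 26 2018.
Next gap: 26 days. Mar 26 2018 + 26 days = Apr 21 2018.
Next gap: 29 days. Apr 21 2018 + 29 days = May 20 2018.
Next gap: 32 days. May 20 2018 + 32 days = Jun 21 2018.

Jun 21 2018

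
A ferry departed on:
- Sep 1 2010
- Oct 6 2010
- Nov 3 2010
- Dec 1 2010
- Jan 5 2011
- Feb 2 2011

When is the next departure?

Mar 2 2011

All dates are Wednesdays, 35, 28, 28, 35, 28 days apart.
Specifically, the 1st Wednesday of each month.
1st Wednesday of March 2011: Mar 2 2011.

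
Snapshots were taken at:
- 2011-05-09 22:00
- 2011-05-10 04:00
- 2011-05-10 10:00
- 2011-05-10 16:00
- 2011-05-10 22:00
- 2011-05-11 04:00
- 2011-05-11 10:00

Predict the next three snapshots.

Gaps: 6, 6, 6, 6, 6, 6 hours — each event is 6 hours after the previous one.
2011-05-11 10:00 + 6 h = 2011-05-11 16:00.
2011-05-11 16:00 + 6 h = 2011-05-11 22:00.
2011-05-11 22:00 + 6 h = 2011-05-12 04:00.

2011-05-11 16:00, 2011-05-11 22:00, 2011-05-12 04:00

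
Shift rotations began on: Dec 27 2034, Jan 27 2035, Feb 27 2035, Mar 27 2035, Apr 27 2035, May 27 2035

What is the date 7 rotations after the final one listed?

Dec 27 2035

The day-of-month is always 27 (31, 31, 28, 31, 30 days between events).
So this recurs on the 27th of each month.
June 2035: Jun 27 2035.
Next: July 2035 → Jul 27 2035.
Next: August 2035 → Aug 27 2035.
September 2035: Sep 27 2035.
October 2035: Oct 27 2035.
November 2035: Nov 27 2035.
Next: December 2035 → Dec 27 2035.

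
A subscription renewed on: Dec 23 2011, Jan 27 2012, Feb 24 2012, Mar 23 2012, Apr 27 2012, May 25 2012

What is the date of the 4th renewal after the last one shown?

Sep 28 2012

These are Fridays at 28- or 35-day spacing (35, 28, 28, 35, 28).
The pattern: 4th Friday of the month.
June 2012 — 4th Friday is Jun 22 2012.
July 2012 — 4th Friday is Jul 27 2012.
August 2012 — 4th Friday is Aug 24 2012.
September 2012 — 4th Friday is Sep 28 2012.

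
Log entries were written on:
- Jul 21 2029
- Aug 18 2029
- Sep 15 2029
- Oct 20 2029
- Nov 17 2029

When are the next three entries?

Dec 15 2029, Jan 19 2030, Feb 16 2030

Gaps: 28, 28, 35, 28 days — a mix of 28 and 35. Every date is a Saturday.
Each is the 3rd Saturday of its month.
3rd Saturday of December 2029: Dec 15 2029.
January 2030 — 3rd Saturday is Jan 19 2030.
February 2030 — 3rd Saturday is Feb 16 2030.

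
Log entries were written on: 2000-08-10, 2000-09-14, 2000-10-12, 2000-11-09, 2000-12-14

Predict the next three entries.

2001-01-11, 2001-02-08, 2001-03-08

All dates are Thursdays, 35, 28, 28, 35 days apart.
Specifically, the 2nd Thursday of each month.
2nd Thursday of January 2001: 2001-01-11.
2nd Thursday of February 2001: 2001-02-08.
March 2001 — 2nd Thursday is 2001-03-08.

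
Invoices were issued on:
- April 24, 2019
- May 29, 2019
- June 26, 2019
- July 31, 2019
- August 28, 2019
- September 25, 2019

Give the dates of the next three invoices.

October 30, 2019; November 27, 2019; December 25, 2019

These are Wednesdays with 35, 28, 35, 28, 28-day gaps.
Each is the final Wednesday of its month — May 29, 2019 is past the 28th, so '4th Wednesday' doesn't fit.
Last Wednesday of October 2019: October 30, 2019.
Last Wednesday of November 2019: November 27, 2019.
Last Wednesday of December 2019: December 25, 2019.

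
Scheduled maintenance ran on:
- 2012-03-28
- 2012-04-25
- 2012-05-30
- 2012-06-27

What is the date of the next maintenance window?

2012-07-25

Every date is a Wednesday; gaps 28, 35, 28 days.
Each is the last Wednesday of its month (at least one falls on the 29th or later, ruling out '4th Wednesday').
July 2012 ends with Wednesday 2012-07-25.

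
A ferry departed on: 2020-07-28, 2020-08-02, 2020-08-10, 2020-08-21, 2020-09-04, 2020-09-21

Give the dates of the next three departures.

The spacing grows by 3 each time: 5, 8, 11, 14, 17 days.
Next gap: 20 days. 2020-09-21 + 20 days = 2020-10-11.
Next gap: 23 days. 2020-10-11 + 23 days = 2020-11-03.
Next gap: 26 days. 2020-11-03 + 26 days = 2020-11-29.

2020-10-11, 2020-11-03, 2020-11-29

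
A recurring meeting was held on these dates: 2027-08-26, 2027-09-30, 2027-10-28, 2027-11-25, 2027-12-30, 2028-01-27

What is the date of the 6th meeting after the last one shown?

2028-07-27

These are Thursdays with 35, 28, 28, 35, 28-day gaps.
Each is the final Thursday of its month — 2027-09-30 is past the 28th, so '4th Thursday' doesn't fit.
Last Thursday of February 2028: 2028-02-24.
March 2028 ends with Thursday 2028-03-30.
Last Thursday of April 2028: 2028-04-27.
Last Thursday of May 2028: 2028-05-25.
Last Thursday of June 2028: 2028-06-29.
July 2028 ends with Thursday 2028-07-27.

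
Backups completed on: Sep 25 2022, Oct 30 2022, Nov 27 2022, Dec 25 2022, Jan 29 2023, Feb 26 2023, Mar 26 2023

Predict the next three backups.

Apr 30 2023, May 28 2023, Jun 25 2023

Every date is a Sunday; gaps 35, 28, 28, 35, 28, 28 days.
Each is the last Sunday of its month (at least one falls on the 29th or later, ruling out '4th Sunday').
April 2023 ends with Sunday Apr 30 2023.
Last Sunday of May 2023: May 28 2023.
Last Sunday of June 2023: Jun 25 2023.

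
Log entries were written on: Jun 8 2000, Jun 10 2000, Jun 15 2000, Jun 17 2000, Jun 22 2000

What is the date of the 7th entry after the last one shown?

Gaps: 2, 5, 2, 5 days — not constant, but cyclic with period 2.
The events fall on every Thursday and Saturday.
The following Saturday is Jun 24 2000.
Next Thursday: Jun 29 2000.
Next Saturday: Jul 1 2000.
Next Thursday: Jul 6 2000.
The following Saturday is Jul 8 2000.
The following Thursday is Jul 13 2000.
Next Saturday: Jul 15 2000.

Jul 15 2000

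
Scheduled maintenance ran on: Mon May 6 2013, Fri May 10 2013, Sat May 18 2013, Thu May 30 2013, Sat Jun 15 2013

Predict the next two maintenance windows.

Gaps: 4, 8, 12, 16 days — each gap is 4 larger than the previous one.
Next gap: 20 days. Sat Jun 15 2013 + 20 days = Fri Jul 5 2013.
Next gap: 24 days. Fri Jul 5 2013 + 24 days = Mon Jul 29 2013.

Fri Jul 5 2013, Mon Jul 29 2013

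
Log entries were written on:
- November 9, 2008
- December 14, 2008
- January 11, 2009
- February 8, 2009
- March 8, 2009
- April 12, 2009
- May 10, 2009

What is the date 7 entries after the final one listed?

All dates are Sundays, 35, 28, 28, 28, 35, 28 days apart.
Specifically, the 2nd Sunday of each month.
June 2009 — 2nd Sunday is June 14, 2009.
2nd Sunday of July 2009: July 12, 2009.
August 2009 — 2nd Sunday is August 9, 2009.
2nd Sunday of September 2009: September 13, 2009.
October 2009 — 2nd Sunday is October 11, 2009.
2nd Sunday of November 2009: November 8, 2009.
2nd Sunday of December 2009: December 13, 2009.

December 13, 2009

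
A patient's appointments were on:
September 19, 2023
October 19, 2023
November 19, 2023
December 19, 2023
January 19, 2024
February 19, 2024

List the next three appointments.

Each date is the 19th; the gaps (30, 31, 30, 31, 31) track the month lengths.
The rule is the 19th of each month.
Next: March 2024 → March 19, 2024.
Next: April 2024 → April 19, 2024.
Next: May 2024 → May 19, 2024.

March 19, 2024; April 19, 2024; May 19, 2024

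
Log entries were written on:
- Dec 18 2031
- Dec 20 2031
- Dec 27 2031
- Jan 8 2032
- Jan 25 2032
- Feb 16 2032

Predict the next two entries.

Mar 14 2032, Apr 15 2032

Intervals are 2, 7, 12, 17, 22 days — an arithmetic progression with common difference 5.
Next gap: 27 days. Feb 16 2032 + 27 days = Mar 14 2032.
Next gap: 32 days. Mar 14 2032 + 32 days = Apr 15 2032.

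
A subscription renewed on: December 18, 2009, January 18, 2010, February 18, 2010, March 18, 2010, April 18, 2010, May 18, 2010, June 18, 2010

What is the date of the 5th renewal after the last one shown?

Gaps: 31, 31, 28, 31, 30, 31 days — not constant. Every event is on the 18th of the month.
Pattern: the 18th of each month.
July 2010: July 18, 2010.
Next: August 2010 → August 18, 2010.
September 2010: September 18, 2010.
October 2010: October 18, 2010.
Next: November 2010 → November 18, 2010.

November 18, 2010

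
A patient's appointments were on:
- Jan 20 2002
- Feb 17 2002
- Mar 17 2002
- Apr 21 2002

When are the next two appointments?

All dates are Sundays, 28, 28, 35 days apart.
Specifically, the 3rd Sunday of each month.
May 2002 — 3rd Sunday is May 19 2002.
June 2002 — 3rd Sunday is Jun 16 2002.

May 19 2002, Jun 16 2002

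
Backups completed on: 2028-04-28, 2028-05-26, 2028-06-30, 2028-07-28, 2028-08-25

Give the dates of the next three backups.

2028-09-29, 2028-10-27, 2028-11-24

These are Fridays with 28, 35, 28, 28-day gaps.
Each is the final Friday of its month — 2028-06-30 is past the 28th, so '4th Friday' doesn't fit.
September 2028 ends with Friday 2028-09-29.
October 2028 ends with Friday 2028-10-27.
November 2028 ends with Friday 2028-11-24.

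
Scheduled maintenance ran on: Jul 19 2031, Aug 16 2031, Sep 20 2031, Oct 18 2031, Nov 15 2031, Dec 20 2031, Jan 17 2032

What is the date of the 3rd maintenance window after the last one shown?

Apr 17 2032

All dates are Saturdays, 28, 35, 28, 28, 35, 28 days apart.
Specifically, the 3rd Saturday of each month.
3rd Saturday of February 2032: Feb 21 2032.
March 2032 — 3rd Saturday is Mar 20 2032.
April 2032 — 3rd Saturday is Apr 17 2032.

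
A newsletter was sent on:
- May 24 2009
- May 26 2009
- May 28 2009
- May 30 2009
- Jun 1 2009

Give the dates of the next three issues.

Gaps between consecutive events: 2, 2, 2, 2 days — a constant 2-day interval.
Jun 1 2009 + 2 days = Jun 3 2009.
Jun 3 2009 + 2 days = Jun 5 2009.
Jun 5 2009 + 2 days = Jun 7 2009.

Jun 3 2009, Jun 5 2009, Jun 7 2009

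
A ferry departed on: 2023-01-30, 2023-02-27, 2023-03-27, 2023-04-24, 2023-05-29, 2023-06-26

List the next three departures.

These are Mondays with 28, 28, 28, 35, 28-day gaps.
Each is the final Monday of its month — 2023-01-30 is past the 28th, so '4th Monday' doesn't fit.
Last Monday of July 2023: 2023-07-31.
August 2023 ends with Monday 2023-08-28.
Last Monday of September 2023: 2023-09-25.

2023-07-31, 2023-08-28, 2023-09-25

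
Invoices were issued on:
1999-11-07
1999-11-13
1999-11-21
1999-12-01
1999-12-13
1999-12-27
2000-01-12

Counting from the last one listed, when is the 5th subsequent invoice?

Gaps: 6, 8, 10, 12, 14, 16 days — each gap is 2 larger than the previous one.
Next gap: 18 days. 2000-01-12 + 18 days = 2000-01-30.
Next gap: 20 days. 2000-01-30 + 20 days = 2000-02-19.
Next gap: 22 days. 2000-02-19 + 22 days = 2000-03-12.
Next gap: 24 days. 2000-03-12 + 24 days = 2000-04-05.
Next gap: 26 days. 2000-04-05 + 26 days = 2000-05-01.

2000-05-01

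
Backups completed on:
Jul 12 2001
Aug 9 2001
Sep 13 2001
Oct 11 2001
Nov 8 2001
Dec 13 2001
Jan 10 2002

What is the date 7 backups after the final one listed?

All dates are Thursdays, 28, 35, 28, 28, 35, 28 days apart.
Specifically, the 2nd Thursday of each month.
2nd Thursday of February 2002: Feb 14 2002.
March 2002 — 2nd Thursday is Mar 14 2002.
April 2002 — 2nd Thursday is Apr 11 2002.
May 2002 — 2nd Thursday is May 9 2002.
June 2002 — 2nd Thursday is Jun 13 2002.
2nd Thursday of July 2002: Jul 11 2002.
August 2002 — 2nd Thursday is Aug 8 2002.

Aug 8 2002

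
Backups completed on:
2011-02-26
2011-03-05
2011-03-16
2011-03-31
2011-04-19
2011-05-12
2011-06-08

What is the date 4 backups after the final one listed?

Intervals are 7, 11, 15, 19, 23, 27 days — an arithmetic progression with common difference 4.
Next gap: 31 days. 2011-06-08 + 31 days = 2011-07-09.
Next gap: 35 days. 2011-07-09 + 35 days = 2011-08-13.
Next gap: 39 days. 2011-08-13 + 39 days = 2011-09-21.
Next gap: 43 days. 2011-09-21 + 43 days = 2011-11-03.

2011-11-03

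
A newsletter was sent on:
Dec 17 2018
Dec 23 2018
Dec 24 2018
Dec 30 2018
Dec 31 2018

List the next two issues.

The gap pattern 6, 1, 6, 1 repeats every 2 events.
These are the Mondays and Sundays of each week.
The following Sunday is Jan 6 2019.
The following Monday is Jan 7 2019.

Jan 6 2019, Jan 7 2019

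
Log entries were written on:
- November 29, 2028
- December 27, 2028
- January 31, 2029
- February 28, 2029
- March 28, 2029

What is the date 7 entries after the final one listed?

Every date is a Wednesday; gaps 28, 35, 28, 28 days.
Each is the last Wednesday of its month (at least one falls on the 29th or later, ruling out '4th Wednesday').
April 2029 ends with Wednesday April 25, 2029.
Last Wednesday of May 2029: May 30, 2029.
Last Wednesday of June 2029: June 27, 2029.
July 2029 ends with Wednesday July 25, 2029.
Last Wednesday of August 2029: August 29, 2029.
Last Wednesday of September 2029: September 26, 2029.
October 2029 ends with Wednesday October 31, 2029.

October 31, 2029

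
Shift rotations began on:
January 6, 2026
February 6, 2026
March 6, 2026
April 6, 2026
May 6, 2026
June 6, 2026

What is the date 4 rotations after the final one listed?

The day-of-month is always 6 (31, 28, 31, 30, 31 days between events).
So this recurs on the 6th of each month.
July 2026: July 6, 2026.
Next: August 2026 → August 6, 2026.
September 2026: September 6, 2026.
Next: October 2026 → October 6, 2026.

October 6, 2026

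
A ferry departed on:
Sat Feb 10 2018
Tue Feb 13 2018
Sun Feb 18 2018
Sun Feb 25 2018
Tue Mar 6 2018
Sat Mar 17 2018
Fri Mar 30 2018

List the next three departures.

The spacing grows by 2 each time: 3, 5, 7, 9, 11, 13 days.
Next gap: 15 days. Fri Mar 30 2018 + 15 days = Sat Apr 14 2018.
Next gap: 17 days. Sat Apr 14 2018 + 17 days = Tue May 1 2018.
Next gap: 19 days. Tue May 1 2018 + 19 days = Sun May 20 2018.

Sat Apr 14 2018, Tue May 1 2018, Sun May 20 2018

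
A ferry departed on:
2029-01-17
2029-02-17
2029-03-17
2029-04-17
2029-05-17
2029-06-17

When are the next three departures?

2029-07-17, 2029-08-17, 2029-09-17

Gaps: 31, 28, 31, 30, 31 days — not constant. Every event is on the 17th of the month.
Pattern: the 17th of each month.
July 2029: 2029-07-17.
August 2029: 2029-08-17.
Next: September 2029 → 2029-09-17.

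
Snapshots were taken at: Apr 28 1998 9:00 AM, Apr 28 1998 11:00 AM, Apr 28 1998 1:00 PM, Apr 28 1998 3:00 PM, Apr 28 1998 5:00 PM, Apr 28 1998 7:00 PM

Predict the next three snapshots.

Gaps: 2, 2, 2, 2, 2 hours — each event is 2 hours after the previous one.
Apr 28 1998 7:00 PM + 2 h = Apr 28 1998 9:00 PM.
Apr 28 1998 9:00 PM + 2 h = Apr 28 1998 11:00 PM.
Apr 28 1998 11:00 PM + 2 h = Apr 29 1998 1:00 AM.

Apr 28 1998 9:00 PM, Apr 28 1998 11:00 PM, Apr 29 1998 1:00 AM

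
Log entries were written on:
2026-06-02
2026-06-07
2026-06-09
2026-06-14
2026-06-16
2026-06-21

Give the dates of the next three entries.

Every event lands on a Tuesday or Sunday (gaps cycle 5, 2, 5, 2, 5).
So the schedule is: every Tuesday and Sunday.
The following Tuesday is 2026-06-23.
The following Sunday is 2026-06-28.
The following Tuesday is 2026-06-30.

2026-06-23, 2026-06-28, 2026-06-30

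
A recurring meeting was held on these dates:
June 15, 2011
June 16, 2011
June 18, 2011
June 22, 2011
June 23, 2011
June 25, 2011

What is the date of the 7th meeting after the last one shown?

Gaps: 1, 2, 4, 1, 2 days — not constant, but cyclic with period 3.
The events fall on every Wednesday, Thursday and Saturday.
The following Wednesday is June 29, 2011.
Next Thursday: June 30, 2011.
The following Saturday is July 2, 2011.
The following Wednesday is July 6, 2011.
Next Thursday: July 7, 2011.
The following Saturday is July 9, 2011.
The following Wednesday is July 13, 2011.

July 13, 2011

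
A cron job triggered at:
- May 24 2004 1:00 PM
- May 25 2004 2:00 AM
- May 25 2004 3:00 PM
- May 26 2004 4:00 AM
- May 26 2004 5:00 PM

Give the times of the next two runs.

Spacing: 13, 13, 13, 13 h — constant 13 h.
May 26 2004 5:00 PM + 13 h = May 27 2004 6:00 AM.
May 27 2004 6:00 AM + 13 h = May 27 2004 7:00 PM.

May 27 2004 6:00 AM, May 27 2004 7:00 PM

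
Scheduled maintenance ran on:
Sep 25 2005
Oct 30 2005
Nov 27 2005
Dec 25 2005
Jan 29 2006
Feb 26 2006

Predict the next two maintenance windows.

Mar 26 2006, Apr 30 2006

These are Sundays with 35, 28, 28, 35, 28-day gaps.
Each is the final Sunday of its month — Oct 30 2005 is past the 28th, so '4th Sunday' doesn't fit.
Last Sunday of March 2006: Mar 26 2006.
Last Sunday of April 2006: Apr 30 2006.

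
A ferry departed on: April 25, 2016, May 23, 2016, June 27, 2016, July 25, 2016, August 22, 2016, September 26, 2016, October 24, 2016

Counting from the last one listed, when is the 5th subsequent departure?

March 27, 2017

These are Mondays at 28- or 35-day spacing (28, 35, 28, 28, 35, 28).
The pattern: 4th Monday of the month.
4th Monday of November 2016: November 28, 2016.
December 2016 — 4th Monday is December 26, 2016.
January 2017 — 4th Monday is January 23, 2017.
February 2017 — 4th Monday is February 27, 2017.
4th Monday of March 2017: March 27, 2017.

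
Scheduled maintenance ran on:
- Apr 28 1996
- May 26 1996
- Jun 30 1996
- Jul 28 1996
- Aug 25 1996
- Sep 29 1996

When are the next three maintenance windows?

Oct 27 1996, Nov 24 1996, Dec 29 1996

All Sundays; the gaps (28, 35, 28, 28, 35) vary with month length.
This is the last Sunday of each month.
October 1996 ends with Sunday Oct 27 1996.
November 1996 ends with Sunday Nov 24 1996.
Last Sunday of December 1996: Dec 29 1996.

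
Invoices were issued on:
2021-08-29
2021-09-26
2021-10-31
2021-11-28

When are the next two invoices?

2021-12-26, 2022-01-30

These are Sundays with 28, 35, 28-day gaps.
Each is the final Sunday of its month — 2021-08-29 is past the 28th, so '4th Sunday' doesn't fit.
Last Sunday of December 2021: 2021-12-26.
January 2022 ends with Sunday 2022-01-30.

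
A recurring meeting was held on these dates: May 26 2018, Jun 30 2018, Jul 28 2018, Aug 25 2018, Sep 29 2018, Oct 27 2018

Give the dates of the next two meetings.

Every date is a Saturday; gaps 35, 28, 28, 35, 28 days.
Each is the last Saturday of its month (at least one falls on the 29th or later, ruling out '4th Saturday').
November 2018 ends with Saturday Nov 24 2018.
December 2018 ends with Saturday Dec 29 2018.

Nov 24 2018, Dec 29 2018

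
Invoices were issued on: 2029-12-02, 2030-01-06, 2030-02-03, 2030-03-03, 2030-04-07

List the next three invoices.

All dates are Sundays, 35, 28, 28, 35 days apart.
Specifically, the 1st Sunday of each month.
May 2030 — 1st Sunday is 2030-05-05.
1st Sunday of June 2030: 2030-06-02.
1st Sunday of July 2030: 2030-07-07.

2030-05-05, 2030-06-02, 2030-07-07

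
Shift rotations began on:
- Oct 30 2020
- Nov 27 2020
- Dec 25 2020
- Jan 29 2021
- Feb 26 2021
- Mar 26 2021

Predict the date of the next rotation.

Apr 30 2021

All Fridays; the gaps (28, 28, 35, 28, 28) vary with month length.
This is the last Friday of each month.
April 2021 ends with Friday Apr 30 2021.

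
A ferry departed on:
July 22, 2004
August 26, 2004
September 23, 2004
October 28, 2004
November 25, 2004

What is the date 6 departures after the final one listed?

Gaps: 35, 28, 35, 28 days — a mix of 28 and 35. Every date is a Thursday.
Each is the 4th Thursday of its month.
December 2004 — 4th Thursday is December 23, 2004.
4th Thursday of January 2005: January 27, 2005.
4th Thursday of February 2005: February 24, 2005.
4th Thursday of March 2005: March 24, 2005.
4th Thursday of April 2005: April 28, 2005.
May 2005 — 4th Thursday is May 26, 2005.

May 26, 2005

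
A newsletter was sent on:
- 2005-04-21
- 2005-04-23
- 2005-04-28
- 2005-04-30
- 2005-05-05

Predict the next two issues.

The gap pattern 2, 5, 2, 5 repeats every 2 events.
These are the Thursdays and Saturdays of each week.
The following Saturday is 2005-05-07.
Next Thursday: 2005-05-12.

2005-05-07, 2005-05-12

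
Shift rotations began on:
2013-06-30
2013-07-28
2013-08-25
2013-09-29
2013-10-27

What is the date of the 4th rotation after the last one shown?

Every date is a Sunday; gaps 28, 28, 35, 28 days.
Each is the last Sunday of its month (at least one falls on the 29th or later, ruling out '4th Sunday').
Last Sunday of November 2013: 2013-11-24.
Last Sunday of December 2013: 2013-12-29.
Last Sunday of January 2014: 2014-01-26.
February 2014 ends with Sunday 2014-02-23.

2014-02-23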